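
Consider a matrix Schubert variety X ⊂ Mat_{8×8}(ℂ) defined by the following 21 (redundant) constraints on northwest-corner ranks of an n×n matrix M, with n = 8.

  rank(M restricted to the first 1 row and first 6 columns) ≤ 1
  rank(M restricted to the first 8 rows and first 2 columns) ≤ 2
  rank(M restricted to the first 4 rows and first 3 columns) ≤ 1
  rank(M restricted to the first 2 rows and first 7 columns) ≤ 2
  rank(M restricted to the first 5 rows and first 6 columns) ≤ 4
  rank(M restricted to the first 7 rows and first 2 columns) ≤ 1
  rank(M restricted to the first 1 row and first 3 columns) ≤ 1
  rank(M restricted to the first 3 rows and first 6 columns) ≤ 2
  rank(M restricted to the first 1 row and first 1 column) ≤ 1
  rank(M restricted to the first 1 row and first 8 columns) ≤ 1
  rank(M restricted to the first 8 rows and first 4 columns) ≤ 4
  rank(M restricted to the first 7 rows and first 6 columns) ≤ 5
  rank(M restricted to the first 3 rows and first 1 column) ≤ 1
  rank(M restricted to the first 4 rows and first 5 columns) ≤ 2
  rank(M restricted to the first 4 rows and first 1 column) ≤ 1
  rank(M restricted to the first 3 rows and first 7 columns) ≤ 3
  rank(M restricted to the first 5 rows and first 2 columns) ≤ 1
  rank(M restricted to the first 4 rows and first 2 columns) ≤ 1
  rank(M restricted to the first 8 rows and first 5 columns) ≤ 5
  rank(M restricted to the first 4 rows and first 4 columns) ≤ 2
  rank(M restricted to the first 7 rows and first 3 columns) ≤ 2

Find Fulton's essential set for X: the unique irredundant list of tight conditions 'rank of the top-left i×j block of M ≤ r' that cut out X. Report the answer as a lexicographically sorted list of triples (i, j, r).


Computing R[i][j] = min implied NW-rank bound (n=8, 21 conditions):

  i=1: 1 1 1 1 1 1 1 1
  i=2: 1 1 1 2 2 2 2 2
  i=3: 1 1 1 2 2 2 3 3
  i=4: 1 1 1 2 2 3 4 4
  i=5: 1 1 2 3 3 4 5 5
  i=6: 1 1 2 3 4 5 6 6
  i=7: 1 1 2 3 4 5 6 7
  i=8: 1 2 3 4 5 6 7 8

reading off 1-entries of Δ²R: w = (1, 4, 7, 6, 3, 5, 8, 2).

Fulton essential set (4 of the 12 Rothe cells):

[(3, 6, 2), (4, 3, 1), (4, 5, 2), (7, 2, 1)]


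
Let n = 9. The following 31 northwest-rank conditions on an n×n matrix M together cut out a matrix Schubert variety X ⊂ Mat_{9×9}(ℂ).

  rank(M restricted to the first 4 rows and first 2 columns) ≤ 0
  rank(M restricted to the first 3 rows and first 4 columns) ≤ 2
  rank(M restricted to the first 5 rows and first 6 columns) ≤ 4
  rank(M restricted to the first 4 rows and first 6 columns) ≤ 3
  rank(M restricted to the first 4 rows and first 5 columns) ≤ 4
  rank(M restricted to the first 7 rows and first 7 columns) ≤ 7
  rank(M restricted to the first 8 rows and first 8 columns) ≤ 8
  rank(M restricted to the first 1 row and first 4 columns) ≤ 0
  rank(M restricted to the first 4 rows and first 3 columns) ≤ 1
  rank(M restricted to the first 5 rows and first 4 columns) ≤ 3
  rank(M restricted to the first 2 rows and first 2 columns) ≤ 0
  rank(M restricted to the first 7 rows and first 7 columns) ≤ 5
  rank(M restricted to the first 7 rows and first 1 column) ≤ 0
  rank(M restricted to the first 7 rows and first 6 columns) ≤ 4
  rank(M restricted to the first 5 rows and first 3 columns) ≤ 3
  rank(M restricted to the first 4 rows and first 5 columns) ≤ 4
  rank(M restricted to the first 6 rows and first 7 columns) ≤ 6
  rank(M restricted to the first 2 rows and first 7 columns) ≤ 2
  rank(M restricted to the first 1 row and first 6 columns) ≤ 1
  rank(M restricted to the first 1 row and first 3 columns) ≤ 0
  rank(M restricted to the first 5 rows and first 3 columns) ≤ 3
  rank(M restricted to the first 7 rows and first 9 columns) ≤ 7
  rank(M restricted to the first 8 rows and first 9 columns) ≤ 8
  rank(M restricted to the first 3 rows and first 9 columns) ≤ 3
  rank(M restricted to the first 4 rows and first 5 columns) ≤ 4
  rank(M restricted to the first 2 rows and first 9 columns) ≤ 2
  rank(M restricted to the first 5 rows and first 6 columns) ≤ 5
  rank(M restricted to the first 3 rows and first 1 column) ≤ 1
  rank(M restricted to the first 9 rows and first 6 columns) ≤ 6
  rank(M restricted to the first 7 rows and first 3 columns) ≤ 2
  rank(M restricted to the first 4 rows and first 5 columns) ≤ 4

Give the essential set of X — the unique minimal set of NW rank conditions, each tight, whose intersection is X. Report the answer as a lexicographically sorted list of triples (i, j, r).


Rank table r_w(9×9) implied by the 31 constraints:

  0  0  0  0  1  1  1  1  1
  0  0  1  1  2  2  2  2  2
  0  0  1  2  3  3  3  3  3
  0  0  1  2  3  3  4  4  4
  0  1  2  3  4  4  5  5  5
  0  1  2  3  4  4  5  6  6
  0  1  2  3  4  4  5  6  7
  1  2  3  4  5  5  6  7  8
  1  2  3  4  5  6  7  8  9

giving w = (5, 3, 4, 7, 2, 8, 9, 1, 6) via Δ²R.

ℓ(w)=16; the 5 essential cells (i,j,r):

[(1, 4, 0), (4, 2, 0), (4, 6, 3), (7, 1, 0), (7, 6, 4)]


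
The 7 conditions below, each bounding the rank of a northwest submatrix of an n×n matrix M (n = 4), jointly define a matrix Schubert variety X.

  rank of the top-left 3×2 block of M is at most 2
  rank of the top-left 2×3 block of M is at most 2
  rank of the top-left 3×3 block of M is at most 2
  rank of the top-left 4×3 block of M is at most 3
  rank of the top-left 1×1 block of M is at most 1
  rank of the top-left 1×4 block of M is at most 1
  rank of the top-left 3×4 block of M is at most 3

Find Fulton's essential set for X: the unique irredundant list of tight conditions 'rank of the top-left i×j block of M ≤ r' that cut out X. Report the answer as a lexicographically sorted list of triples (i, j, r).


Reconstructing r_w from the 7 given conditions:

  i=1: 1  1  1  1
  i=2: 1  2  2  2
  i=3: 1  2  2  3
  i=4: 1  2  3  4

the unique w with this rank table is (1, 2, 4, 3).

|D(w)|=1, |Ess(w)|=1:

[(3, 3, 2)]


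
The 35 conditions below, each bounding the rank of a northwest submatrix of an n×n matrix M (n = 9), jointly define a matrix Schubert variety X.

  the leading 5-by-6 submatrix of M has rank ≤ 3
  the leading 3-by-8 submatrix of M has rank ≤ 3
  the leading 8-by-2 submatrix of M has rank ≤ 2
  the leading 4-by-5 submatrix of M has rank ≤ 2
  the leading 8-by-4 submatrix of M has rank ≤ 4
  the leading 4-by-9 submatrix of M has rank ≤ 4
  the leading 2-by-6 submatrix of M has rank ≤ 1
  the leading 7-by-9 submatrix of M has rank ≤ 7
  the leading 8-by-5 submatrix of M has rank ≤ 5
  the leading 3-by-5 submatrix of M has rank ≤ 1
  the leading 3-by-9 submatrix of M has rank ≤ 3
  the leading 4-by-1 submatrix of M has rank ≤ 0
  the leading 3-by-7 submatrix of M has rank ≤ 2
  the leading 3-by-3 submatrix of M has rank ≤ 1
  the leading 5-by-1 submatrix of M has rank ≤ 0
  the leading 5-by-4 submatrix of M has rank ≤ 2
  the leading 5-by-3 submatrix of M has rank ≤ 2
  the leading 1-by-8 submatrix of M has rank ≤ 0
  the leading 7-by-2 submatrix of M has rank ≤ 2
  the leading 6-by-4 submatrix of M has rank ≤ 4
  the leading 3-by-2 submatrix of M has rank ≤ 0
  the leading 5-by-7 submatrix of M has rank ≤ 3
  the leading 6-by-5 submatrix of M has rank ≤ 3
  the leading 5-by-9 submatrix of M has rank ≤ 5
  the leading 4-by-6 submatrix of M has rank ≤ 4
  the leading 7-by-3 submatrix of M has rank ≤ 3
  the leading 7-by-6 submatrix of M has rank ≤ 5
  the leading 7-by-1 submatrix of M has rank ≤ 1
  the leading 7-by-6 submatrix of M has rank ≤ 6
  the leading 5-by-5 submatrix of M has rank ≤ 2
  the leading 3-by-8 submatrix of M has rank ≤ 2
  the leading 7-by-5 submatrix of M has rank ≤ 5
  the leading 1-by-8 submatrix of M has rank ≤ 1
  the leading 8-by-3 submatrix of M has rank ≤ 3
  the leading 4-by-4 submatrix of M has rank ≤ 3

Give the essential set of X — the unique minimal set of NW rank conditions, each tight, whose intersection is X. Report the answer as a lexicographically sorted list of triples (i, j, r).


Computing R[i][j] = min implied NW-rank bound (n=9, 35 conditions):

  row 1: 0  0  0  0  0  0  0  0  1
  row 2: 0  0  1  1  1  1  1  1  2
  row 3: 0  0  1  1  1  2  2  2  3
  row 4: 0  1  2  2  2  3  3  3  4
  row 5: 0  1  2  2  2  3  3  4  5
  row 6: 1  2  3  3  3  4  4  5  6
  row 7: 1  2  3  4  4  5  5  6  7
  row 8: 1  2  3  4  5  6  6  7  8
  row 9: 1  2  3  4  5  6  7  8  9

second differences of R give the permutation w = (9, 3, 6, 2, 8, 1, 4, 5, 7).

6 SE-corners of the 19-cell Rothe diagram give Ess(w):

[(1, 8, 0), (3, 2, 0), (3, 5, 1), (5, 1, 0), (5, 5, 2), (5, 7, 3)]


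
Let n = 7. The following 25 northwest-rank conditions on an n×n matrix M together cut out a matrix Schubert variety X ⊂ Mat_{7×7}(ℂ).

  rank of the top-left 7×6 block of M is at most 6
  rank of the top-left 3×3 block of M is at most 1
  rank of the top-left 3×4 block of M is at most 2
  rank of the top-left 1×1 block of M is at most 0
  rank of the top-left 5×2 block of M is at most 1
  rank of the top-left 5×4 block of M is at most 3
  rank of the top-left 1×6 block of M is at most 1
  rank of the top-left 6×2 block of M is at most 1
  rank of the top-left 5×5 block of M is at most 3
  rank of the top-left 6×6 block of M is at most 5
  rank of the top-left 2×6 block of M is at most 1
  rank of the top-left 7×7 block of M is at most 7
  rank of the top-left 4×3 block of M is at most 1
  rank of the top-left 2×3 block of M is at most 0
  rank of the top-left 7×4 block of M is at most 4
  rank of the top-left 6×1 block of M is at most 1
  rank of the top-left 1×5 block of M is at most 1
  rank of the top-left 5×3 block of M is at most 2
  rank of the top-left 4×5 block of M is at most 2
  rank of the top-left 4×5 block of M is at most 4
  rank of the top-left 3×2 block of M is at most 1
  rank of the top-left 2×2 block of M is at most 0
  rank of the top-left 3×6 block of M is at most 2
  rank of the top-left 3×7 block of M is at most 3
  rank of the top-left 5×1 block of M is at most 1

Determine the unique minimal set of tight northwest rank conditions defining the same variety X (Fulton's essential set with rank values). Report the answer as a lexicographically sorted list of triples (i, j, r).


Reconstructing r_w from the 25 given conditions:

  row 1: 0  0  0  1  1  1  1
  row 2: 0  0  0  1  1  1  2
  row 3: 1  1  1  2  2  2  3
  row 4: 1  1  1  2  2  3  4
  row 5: 1  1  2  3  3  4  5
  row 6: 1  1  2  3  4  5  6
  row 7: 1  2  3  4  5  6  7

so w = (4, 7, 1, 6, 3, 5, 2).

|D(w)|=13, |Ess(w)|=5:

[(2, 3, 0), (2, 6, 1), (4, 3, 1), (4, 5, 2), (6, 2, 1)]


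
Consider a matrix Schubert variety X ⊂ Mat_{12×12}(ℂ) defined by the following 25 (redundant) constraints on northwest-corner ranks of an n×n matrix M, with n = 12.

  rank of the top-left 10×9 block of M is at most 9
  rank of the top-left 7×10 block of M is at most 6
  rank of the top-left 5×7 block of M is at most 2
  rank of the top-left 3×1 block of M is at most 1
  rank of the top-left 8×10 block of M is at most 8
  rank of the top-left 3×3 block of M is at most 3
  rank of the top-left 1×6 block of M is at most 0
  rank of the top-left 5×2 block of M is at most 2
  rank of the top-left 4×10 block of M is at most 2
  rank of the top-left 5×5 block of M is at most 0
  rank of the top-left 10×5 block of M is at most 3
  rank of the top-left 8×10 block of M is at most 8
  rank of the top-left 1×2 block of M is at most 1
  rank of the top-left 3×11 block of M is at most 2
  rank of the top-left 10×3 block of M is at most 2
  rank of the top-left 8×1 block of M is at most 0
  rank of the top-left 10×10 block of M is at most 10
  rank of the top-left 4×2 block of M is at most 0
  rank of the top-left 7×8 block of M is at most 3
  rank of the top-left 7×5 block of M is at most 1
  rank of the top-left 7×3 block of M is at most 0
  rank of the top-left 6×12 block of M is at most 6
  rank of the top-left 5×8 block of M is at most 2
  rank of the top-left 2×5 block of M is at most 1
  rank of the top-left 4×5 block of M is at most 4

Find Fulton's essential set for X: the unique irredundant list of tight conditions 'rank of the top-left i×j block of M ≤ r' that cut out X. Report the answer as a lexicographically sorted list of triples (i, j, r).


Reconstructing r_w from the 25 given conditions:

  0, 0, 0, 0, 0, 0, 1, 1, 1, 1, 1, 1
  0, 0, 0, 0, 0, 1, 2, 2, 2, 2, 2, 2
  0, 0, 0, 0, 0, 1, 2, 2, 2, 2, 2, 3
  0, 0, 0, 0, 0, 1, 2, 2, 2, 2, 3, 4
  0, 0, 0, 0, 0, 1, 2, 2, 3, 3, 4, 5
  0, 0, 0, 1, 1, 2, 3, 3, 4, 4, 5, 6
  0, 0, 0, 1, 1, 2, 3, 3, 4, 5, 6, 7
  0, 1, 1, 2, 2, 3, 4, 4, 5, 6, 7, 8
  1, 2, 2, 3, 3, 4, 5, 5, 6, 7, 8, 9
  1, 2, 2, 3, 3, 4, 5, 6, 7, 8, 9, 10
  1, 2, 3, 4, 4, 5, 6, 7, 8, 9, 10, 11
  1, 2, 3, 4, 5, 6, 7, 8, 9, 10, 11, 12

so w = (7, 6, 12, 11, 9, 4, 10, 2, 1, 8, 3, 5).

D(w) has 45 cells with 11 SE-corners; essential set:

[(1, 6, 0), (3, 11, 2), (4, 10, 2), (5, 5, 0), (5, 8, 2), (7, 3, 0), (7, 5, 1), (7, 8, 3), (8, 1, 0), (10, 3, 2), (10, 5, 3)]


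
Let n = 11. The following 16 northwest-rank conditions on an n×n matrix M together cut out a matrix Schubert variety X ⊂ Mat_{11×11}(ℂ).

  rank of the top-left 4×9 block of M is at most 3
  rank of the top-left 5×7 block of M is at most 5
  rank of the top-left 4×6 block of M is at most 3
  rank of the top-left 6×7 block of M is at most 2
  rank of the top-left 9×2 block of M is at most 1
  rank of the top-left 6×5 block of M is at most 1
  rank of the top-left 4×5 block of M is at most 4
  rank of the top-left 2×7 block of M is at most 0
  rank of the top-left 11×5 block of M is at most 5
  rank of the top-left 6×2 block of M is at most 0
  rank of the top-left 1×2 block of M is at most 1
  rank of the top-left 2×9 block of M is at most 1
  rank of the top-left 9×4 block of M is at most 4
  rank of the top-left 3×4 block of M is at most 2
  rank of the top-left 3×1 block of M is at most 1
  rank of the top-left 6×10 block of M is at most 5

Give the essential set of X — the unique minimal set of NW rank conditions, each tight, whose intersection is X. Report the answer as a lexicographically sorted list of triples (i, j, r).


Reconstructing r_w from the 16 given conditions:

  R[1]: 0 | 0 | 0 | 0 | 0 | 0 | 0 | 1 | 1 | 1 | 1
  R[2]: 0 | 0 | 0 | 0 | 0 | 0 | 0 | 1 | 1 | 2 | 2
  R[3]: 0 | 0 | 1 | 1 | 1 | 1 | 1 | 2 | 2 | 3 | 3
  R[4]: 0 | 0 | 1 | 1 | 1 | 2 | 2 | 3 | 3 | 4 | 4
  R[5]: 0 | 0 | 1 | 1 | 1 | 2 | 2 | 3 | 4 | 5 | 5
  R[6]: 0 | 0 | 1 | 1 | 1 | 2 | 2 | 3 | 4 | 5 | 6
  R[7]: 1 | 1 | 2 | 2 | 2 | 3 | 3 | 4 | 5 | 6 | 7
  R[8]: 1 | 1 | 2 | 3 | 3 | 4 | 4 | 5 | 6 | 7 | 8
  R[9]: 1 | 1 | 2 | 3 | 4 | 5 | 5 | 6 | 7 | 8 | 9
  R[10]: 1 | 2 | 3 | 4 | 5 | 6 | 6 | 7 | 8 | 9 | 10
  R[11]: 1 | 2 | 3 | 4 | 5 | 6 | 7 | 8 | 9 | 10 | 11

giving w = (8, 10, 3, 6, 9, 11, 1, 4, 5, 2, 7) via Δ²R.

Rothe diagram D(w) (33 cells), 6 SE-corners (essential conditions):

[(2, 7, 0), (2, 9, 1), (6, 2, 0), (6, 5, 1), (6, 7, 2), (9, 2, 1)]


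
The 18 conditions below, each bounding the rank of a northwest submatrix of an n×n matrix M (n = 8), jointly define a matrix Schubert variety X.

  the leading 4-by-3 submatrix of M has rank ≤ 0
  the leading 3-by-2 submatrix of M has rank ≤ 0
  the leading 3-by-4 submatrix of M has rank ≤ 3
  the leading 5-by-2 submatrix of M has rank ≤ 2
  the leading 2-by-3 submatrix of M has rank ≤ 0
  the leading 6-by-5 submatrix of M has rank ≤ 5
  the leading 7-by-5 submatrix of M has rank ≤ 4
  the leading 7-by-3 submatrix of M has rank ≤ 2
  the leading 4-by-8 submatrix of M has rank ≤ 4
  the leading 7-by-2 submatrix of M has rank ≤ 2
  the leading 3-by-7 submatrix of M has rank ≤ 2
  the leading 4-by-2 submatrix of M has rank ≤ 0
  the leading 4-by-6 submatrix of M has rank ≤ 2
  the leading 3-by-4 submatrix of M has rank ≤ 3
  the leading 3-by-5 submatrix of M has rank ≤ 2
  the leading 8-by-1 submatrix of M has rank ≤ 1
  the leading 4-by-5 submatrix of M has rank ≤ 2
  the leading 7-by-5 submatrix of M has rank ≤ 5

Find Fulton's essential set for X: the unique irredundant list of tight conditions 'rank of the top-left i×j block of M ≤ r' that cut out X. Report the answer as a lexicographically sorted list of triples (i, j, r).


Rank table r_w(8×8) implied by the 18 constraints:

  row 1: 0  0  0  1  1  1  1  1
  row 2: 0  0  0  1  2  2  2  2
  row 3: 0  0  0  1  2  2  2  3
  row 4: 0  0  0  1  2  2  3  4
  row 5: 1  1  1  2  3  3  4  5
  row 6: 1  2  2  3  4  4  5  6
  row 7: 1  2  2  3  4  5  6  7
  row 8: 1  2  3  4  5  6  7  8

so w = (4, 5, 8, 7, 1, 2, 6, 3).

ℓ(w)=16; the 4 essential cells (i,j,r):

[(3, 7, 2), (4, 3, 0), (4, 6, 2), (7, 3, 2)]


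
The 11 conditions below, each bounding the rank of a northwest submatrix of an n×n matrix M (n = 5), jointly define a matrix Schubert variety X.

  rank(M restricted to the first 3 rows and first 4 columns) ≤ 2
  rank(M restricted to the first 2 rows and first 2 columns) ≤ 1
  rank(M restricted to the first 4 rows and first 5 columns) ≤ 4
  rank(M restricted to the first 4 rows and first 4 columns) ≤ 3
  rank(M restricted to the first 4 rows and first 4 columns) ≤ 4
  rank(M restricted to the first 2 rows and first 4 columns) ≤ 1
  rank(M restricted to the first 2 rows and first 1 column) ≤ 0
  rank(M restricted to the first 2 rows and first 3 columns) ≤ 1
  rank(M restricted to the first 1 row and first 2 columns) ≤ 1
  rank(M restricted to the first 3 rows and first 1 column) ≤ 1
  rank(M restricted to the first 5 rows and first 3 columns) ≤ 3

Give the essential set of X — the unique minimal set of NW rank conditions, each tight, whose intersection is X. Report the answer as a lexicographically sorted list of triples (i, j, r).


Propagating the 11 rank bounds to every northwest block:

  0, 1, 1, 1, 1
  0, 1, 1, 1, 2
  1, 2, 2, 2, 3
  1, 2, 3, 3, 4
  1, 2, 3, 4, 5

reading off 1-entries of Δ²R: w = (2, 5, 1, 3, 4).

D(w) has 4 cells with 2 SE-corners; essential set:

[(2, 1, 0), (2, 4, 1)]


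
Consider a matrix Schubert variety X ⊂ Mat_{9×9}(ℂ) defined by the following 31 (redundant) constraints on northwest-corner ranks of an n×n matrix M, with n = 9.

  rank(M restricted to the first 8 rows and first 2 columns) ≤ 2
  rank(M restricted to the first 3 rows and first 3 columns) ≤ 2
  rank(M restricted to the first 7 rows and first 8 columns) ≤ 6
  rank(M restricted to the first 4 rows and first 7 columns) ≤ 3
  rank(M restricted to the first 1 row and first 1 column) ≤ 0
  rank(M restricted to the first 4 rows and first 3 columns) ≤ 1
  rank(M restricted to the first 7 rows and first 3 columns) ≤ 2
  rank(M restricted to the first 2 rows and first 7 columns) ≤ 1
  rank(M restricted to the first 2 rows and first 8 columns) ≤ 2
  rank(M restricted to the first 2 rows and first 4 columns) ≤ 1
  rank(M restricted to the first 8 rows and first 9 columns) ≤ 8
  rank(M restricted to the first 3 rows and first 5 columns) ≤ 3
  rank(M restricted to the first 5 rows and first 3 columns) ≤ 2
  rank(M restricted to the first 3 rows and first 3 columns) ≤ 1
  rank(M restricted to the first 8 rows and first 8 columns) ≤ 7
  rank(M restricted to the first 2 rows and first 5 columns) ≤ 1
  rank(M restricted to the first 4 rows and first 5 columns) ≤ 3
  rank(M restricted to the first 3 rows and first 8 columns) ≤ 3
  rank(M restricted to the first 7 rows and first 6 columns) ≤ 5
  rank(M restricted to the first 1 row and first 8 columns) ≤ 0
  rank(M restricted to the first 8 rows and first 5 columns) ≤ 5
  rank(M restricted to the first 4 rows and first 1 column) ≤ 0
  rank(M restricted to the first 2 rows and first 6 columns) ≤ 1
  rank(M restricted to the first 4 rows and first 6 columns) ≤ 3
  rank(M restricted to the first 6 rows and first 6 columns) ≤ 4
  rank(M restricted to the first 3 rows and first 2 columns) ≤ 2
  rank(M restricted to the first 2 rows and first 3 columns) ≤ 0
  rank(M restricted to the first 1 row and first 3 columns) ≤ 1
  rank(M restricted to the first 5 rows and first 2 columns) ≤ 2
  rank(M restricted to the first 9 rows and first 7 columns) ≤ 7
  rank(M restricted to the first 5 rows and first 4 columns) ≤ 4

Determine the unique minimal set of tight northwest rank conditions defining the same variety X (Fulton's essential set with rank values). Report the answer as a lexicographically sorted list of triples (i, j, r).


Rank table r_w(9×9) implied by the 31 constraints:

  row 1: 0 0 0 0 0 0 0 0 1
  row 2: 0 0 0 1 1 1 1 1 2
  row 3: 0 1 1 2 2 2 2 2 3
  row 4: 0 1 1 2 3 3 3 3 4
  row 5: 1 2 2 3 4 4 4 4 5
  row 6: 1 2 2 3 4 4 5 5 6
  row 7: 1 2 2 3 4 5 6 6 7
  row 8: 1 2 3 4 5 6 7 7 8
  row 9: 1 2 3 4 5 6 7 8 9

second differences of R give the permutation w = (9, 4, 2, 5, 1, 7, 6, 3, 8).

Fulton essential set (6 of the 17 Rothe cells):

[(1, 8, 0), (2, 3, 0), (4, 1, 0), (4, 3, 1), (6, 6, 4), (7, 3, 2)]


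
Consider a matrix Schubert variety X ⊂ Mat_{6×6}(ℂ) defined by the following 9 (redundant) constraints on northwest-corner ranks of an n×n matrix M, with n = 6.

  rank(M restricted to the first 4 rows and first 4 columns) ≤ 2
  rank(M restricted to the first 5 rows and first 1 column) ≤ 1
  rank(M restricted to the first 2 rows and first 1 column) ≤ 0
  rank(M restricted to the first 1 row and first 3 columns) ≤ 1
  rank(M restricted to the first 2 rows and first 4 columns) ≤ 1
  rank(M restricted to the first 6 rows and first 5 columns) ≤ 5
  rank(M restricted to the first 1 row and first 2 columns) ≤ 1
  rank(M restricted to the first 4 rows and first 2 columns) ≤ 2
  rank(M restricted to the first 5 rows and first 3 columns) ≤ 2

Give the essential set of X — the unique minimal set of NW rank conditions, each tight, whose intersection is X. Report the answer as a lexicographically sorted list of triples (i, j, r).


Computing R[i][j] = min implied NW-rank bound (n=6, 9 conditions):

  0 | 1 | 1 | 1 | 1 | 1
  0 | 1 | 1 | 1 | 2 | 2
  1 | 2 | 2 | 2 | 3 | 3
  1 | 2 | 2 | 2 | 3 | 4
  1 | 2 | 2 | 3 | 4 | 5
  1 | 2 | 3 | 4 | 5 | 6

so w = (2, 5, 1, 6, 4, 3).

Fulton essential set (4 of the 7 Rothe cells):

[(2, 1, 0), (2, 4, 1), (4, 4, 2), (5, 3, 2)]


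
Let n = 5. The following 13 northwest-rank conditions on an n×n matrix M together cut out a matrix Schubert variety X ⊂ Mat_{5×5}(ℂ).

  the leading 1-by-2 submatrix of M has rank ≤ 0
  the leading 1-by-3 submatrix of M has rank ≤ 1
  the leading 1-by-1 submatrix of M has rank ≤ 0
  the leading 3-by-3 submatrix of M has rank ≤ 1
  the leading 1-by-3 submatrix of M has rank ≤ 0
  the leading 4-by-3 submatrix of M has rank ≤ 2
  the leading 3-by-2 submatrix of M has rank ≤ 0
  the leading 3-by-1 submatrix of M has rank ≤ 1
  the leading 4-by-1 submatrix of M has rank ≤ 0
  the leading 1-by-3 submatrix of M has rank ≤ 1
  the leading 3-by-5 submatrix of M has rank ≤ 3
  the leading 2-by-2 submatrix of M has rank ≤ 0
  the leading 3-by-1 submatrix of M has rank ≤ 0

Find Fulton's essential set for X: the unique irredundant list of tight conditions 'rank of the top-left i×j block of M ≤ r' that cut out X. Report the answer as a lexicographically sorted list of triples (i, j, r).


Rank table r_w(5×5) implied by the 13 constraints:

  0 0 0 1 1
  0 0 1 2 2
  0 0 1 2 3
  0 1 2 3 4
  1 2 3 4 5

so w = (4, 3, 5, 2, 1).

D(w) has 8 cells with 3 SE-corners; essential set:

[(1, 3, 0), (3, 2, 0), (4, 1, 0)]


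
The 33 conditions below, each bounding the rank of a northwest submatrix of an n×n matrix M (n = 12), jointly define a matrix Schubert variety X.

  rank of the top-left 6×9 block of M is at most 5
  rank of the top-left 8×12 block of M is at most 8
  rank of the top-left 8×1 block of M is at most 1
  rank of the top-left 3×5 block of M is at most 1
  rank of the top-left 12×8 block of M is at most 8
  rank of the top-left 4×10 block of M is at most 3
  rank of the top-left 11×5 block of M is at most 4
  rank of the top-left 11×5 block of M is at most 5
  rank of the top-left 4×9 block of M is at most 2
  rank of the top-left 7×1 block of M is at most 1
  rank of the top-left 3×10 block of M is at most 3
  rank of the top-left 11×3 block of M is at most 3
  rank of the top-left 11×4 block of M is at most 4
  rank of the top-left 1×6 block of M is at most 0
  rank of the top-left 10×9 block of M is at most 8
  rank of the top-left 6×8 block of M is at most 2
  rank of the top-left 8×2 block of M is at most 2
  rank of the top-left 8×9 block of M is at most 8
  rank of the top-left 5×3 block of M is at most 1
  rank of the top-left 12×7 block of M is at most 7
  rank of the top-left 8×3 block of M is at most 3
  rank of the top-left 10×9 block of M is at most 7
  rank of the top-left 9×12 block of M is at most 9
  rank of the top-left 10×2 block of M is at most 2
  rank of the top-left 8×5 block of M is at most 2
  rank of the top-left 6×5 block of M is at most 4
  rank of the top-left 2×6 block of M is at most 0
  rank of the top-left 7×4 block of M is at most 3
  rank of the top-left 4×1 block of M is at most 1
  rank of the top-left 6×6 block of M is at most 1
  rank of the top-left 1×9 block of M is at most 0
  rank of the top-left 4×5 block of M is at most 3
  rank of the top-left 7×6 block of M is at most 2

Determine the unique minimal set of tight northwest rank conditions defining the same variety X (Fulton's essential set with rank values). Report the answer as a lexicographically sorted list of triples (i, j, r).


Recovering R(i,j) via the rank-extension bound from the 33 conditions:

  i=1: 0 0 0 0 0 0 0 0 0 1 1 1
  i=2: 0 0 0 0 0 0 1 1 1 2 2 2
  i=3: 1 1 1 1 1 1 2 2 2 3 3 3
  i=4: 1 1 1 1 1 1 2 2 2 3 4 4
  i=5: 1 1 1 1 1 1 2 2 3 4 5 5
  i=6: 1 1 1 1 1 1 2 2 3 4 5 6
  i=7: 1 2 2 2 2 2 3 3 4 5 6 7
  i=8: 1 2 2 2 2 3 4 4 5 6 7 8
  i=9: 1 2 3 3 3 4 5 5 6 7 8 9
  i=10: 1 2 3 4 4 5 6 6 7 8 9 10
  i=11: 1 2 3 4 4 5 6 7 8 9 10 11
  i=12: 1 2 3 4 5 6 7 8 9 10 11 12

reading off 1-entries of Δ²R: w = (10, 7, 1, 11, 9, 12, 2, 6, 3, 4, 8, 5).

7 SE-corners of the 38-cell Rothe diagram give Ess(w):

[(1, 9, 0), (2, 6, 0), (4, 9, 2), (6, 6, 1), (6, 8, 2), (8, 5, 2), (11, 5, 4)]


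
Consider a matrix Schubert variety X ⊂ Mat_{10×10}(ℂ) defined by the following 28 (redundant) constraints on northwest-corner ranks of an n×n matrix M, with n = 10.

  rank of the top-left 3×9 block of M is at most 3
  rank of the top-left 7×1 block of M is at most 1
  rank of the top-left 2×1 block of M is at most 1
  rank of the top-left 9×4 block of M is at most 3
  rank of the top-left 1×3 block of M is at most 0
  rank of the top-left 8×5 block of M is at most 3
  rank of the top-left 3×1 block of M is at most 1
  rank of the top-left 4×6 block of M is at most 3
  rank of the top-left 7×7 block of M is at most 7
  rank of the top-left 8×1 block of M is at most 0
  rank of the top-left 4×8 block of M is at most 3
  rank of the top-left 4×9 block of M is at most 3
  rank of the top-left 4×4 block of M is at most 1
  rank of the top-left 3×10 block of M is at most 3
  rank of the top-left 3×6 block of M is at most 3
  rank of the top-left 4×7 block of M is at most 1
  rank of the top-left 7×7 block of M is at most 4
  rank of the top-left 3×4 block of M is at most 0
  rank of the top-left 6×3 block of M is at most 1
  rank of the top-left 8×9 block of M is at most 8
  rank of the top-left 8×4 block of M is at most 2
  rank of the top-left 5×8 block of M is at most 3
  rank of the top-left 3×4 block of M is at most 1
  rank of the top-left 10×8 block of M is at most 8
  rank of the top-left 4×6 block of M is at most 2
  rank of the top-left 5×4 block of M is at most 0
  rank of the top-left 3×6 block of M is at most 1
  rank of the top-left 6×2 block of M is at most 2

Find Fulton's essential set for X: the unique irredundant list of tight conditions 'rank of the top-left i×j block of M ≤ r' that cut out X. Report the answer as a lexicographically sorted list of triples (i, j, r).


Rank table r_w(10×10) implied by the 28 constraints:

  0 | 0 | 0 | 0 | 1 | 1 | 1 | 1 | 1 | 1
  0 | 0 | 0 | 0 | 1 | 1 | 1 | 2 | 2 | 2
  0 | 0 | 0 | 0 | 1 | 1 | 1 | 2 | 3 | 3
  0 | 0 | 0 | 0 | 1 | 1 | 1 | 2 | 3 | 4
  0 | 0 | 0 | 0 | 1 | 2 | 2 | 3 | 4 | 5
  0 | 1 | 1 | 1 | 2 | 3 | 3 | 4 | 5 | 6
  0 | 1 | 2 | 2 | 3 | 4 | 4 | 5 | 6 | 7
  0 | 1 | 2 | 2 | 3 | 4 | 5 | 6 | 7 | 8
  1 | 2 | 3 | 3 | 4 | 5 | 6 | 7 | 8 | 9
  1 | 2 | 3 | 4 | 5 | 6 | 7 | 8 | 9 | 10

giving w = (5, 8, 9, 10, 6, 2, 3, 7, 1, 4) via Δ²R.

4 SE-corners of the 30-cell Rothe diagram give Ess(w):

[(4, 7, 1), (5, 4, 0), (8, 1, 0), (8, 4, 2)]


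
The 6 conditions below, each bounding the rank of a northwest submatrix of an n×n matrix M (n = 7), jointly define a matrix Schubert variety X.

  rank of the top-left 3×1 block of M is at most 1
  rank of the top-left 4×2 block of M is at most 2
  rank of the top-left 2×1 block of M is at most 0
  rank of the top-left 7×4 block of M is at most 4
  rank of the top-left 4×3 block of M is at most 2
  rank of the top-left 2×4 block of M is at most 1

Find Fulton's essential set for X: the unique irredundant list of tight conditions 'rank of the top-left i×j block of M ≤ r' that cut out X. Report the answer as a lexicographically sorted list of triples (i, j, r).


Computing R[i][j] = min implied NW-rank bound (n=7, 6 conditions):

  0 | 1 | 1 | 1 | 1 | 1 | 1
  0 | 1 | 1 | 1 | 2 | 2 | 2
  1 | 2 | 2 | 2 | 3 | 3 | 3
  1 | 2 | 2 | 3 | 4 | 4 | 4
  1 | 2 | 3 | 4 | 5 | 5 | 5
  1 | 2 | 3 | 4 | 5 | 6 | 6
  1 | 2 | 3 | 4 | 5 | 6 | 7

the unique w with this rank table is (2, 5, 1, 4, 3, 6, 7).

ℓ(w)=5; the 3 essential cells (i,j,r):

[(2, 1, 0), (2, 4, 1), (4, 3, 2)]


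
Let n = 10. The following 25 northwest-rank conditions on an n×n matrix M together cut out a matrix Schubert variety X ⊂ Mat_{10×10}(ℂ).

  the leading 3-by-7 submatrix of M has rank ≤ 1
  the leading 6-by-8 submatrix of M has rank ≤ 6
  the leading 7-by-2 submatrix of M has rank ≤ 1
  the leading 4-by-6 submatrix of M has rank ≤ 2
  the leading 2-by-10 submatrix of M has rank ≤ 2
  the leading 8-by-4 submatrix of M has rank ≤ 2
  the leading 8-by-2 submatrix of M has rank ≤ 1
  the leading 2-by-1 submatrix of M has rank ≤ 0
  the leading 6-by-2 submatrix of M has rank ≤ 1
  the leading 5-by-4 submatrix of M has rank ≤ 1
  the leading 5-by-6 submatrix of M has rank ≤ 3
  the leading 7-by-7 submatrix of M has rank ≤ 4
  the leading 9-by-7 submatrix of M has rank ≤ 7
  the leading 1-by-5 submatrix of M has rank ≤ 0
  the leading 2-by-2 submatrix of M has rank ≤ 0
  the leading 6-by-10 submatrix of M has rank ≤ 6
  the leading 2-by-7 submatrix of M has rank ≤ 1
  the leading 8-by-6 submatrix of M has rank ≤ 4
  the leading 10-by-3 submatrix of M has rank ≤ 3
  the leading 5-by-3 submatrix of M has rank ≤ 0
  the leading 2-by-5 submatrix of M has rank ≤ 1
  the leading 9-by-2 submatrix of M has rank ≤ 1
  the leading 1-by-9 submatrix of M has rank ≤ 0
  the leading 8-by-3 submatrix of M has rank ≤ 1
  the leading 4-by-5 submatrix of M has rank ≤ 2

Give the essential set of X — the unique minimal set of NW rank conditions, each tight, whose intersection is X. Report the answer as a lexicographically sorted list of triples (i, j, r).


Rank table r_w(10×10) implied by the 25 constraints:

  0 | 0 | 0 | 0 | 0 | 0 | 0 | 0 | 0 | 1
  0 | 0 | 0 | 1 | 1 | 1 | 1 | 1 | 1 | 2
  0 | 0 | 0 | 1 | 1 | 1 | 1 | 2 | 2 | 3
  0 | 0 | 0 | 1 | 2 | 2 | 2 | 3 | 3 | 4
  0 | 0 | 0 | 1 | 2 | 3 | 3 | 4 | 4 | 5
  1 | 1 | 1 | 2 | 3 | 4 | 4 | 5 | 5 | 6
  1 | 1 | 1 | 2 | 3 | 4 | 4 | 5 | 6 | 7
  1 | 1 | 1 | 2 | 3 | 4 | 5 | 6 | 7 | 8
  1 | 1 | 2 | 3 | 4 | 5 | 6 | 7 | 8 | 9
  1 | 2 | 3 | 4 | 5 | 6 | 7 | 8 | 9 | 10

the unique w with this rank table is (10, 4, 8, 5, 6, 1, 9, 7, 3, 2).

ℓ(w)=30; the 6 essential cells (i,j,r):

[(1, 9, 0), (3, 7, 1), (5, 3, 0), (7, 7, 4), (8, 3, 1), (9, 2, 1)]


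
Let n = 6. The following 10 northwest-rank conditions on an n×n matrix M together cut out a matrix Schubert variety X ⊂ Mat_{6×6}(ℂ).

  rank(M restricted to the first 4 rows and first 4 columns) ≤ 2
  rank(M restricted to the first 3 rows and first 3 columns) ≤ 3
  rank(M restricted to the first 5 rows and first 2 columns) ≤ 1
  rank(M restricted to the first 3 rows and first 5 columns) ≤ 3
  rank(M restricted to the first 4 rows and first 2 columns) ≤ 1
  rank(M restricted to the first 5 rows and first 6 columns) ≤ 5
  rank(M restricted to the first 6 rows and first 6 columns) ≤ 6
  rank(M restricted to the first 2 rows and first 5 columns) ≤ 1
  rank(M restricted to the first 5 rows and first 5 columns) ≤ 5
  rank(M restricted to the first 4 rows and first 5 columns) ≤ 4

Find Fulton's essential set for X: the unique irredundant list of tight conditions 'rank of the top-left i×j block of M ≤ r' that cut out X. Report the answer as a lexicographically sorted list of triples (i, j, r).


The tightest implied rank at each (i,j), from the 10 conditions:

  R[1]: 1 | 1 | 1 | 1 | 1 | 1
  R[2]: 1 | 1 | 1 | 1 | 1 | 2
  R[3]: 1 | 1 | 2 | 2 | 2 | 3
  R[4]: 1 | 1 | 2 | 2 | 3 | 4
  R[5]: 1 | 1 | 2 | 3 | 4 | 5
  R[6]: 1 | 2 | 3 | 4 | 5 | 6

hence w(1..6) = (1, 6, 3, 5, 4, 2).

|D(w)|=8, |Ess(w)|=3:

[(2, 5, 1), (4, 4, 2), (5, 2, 1)]


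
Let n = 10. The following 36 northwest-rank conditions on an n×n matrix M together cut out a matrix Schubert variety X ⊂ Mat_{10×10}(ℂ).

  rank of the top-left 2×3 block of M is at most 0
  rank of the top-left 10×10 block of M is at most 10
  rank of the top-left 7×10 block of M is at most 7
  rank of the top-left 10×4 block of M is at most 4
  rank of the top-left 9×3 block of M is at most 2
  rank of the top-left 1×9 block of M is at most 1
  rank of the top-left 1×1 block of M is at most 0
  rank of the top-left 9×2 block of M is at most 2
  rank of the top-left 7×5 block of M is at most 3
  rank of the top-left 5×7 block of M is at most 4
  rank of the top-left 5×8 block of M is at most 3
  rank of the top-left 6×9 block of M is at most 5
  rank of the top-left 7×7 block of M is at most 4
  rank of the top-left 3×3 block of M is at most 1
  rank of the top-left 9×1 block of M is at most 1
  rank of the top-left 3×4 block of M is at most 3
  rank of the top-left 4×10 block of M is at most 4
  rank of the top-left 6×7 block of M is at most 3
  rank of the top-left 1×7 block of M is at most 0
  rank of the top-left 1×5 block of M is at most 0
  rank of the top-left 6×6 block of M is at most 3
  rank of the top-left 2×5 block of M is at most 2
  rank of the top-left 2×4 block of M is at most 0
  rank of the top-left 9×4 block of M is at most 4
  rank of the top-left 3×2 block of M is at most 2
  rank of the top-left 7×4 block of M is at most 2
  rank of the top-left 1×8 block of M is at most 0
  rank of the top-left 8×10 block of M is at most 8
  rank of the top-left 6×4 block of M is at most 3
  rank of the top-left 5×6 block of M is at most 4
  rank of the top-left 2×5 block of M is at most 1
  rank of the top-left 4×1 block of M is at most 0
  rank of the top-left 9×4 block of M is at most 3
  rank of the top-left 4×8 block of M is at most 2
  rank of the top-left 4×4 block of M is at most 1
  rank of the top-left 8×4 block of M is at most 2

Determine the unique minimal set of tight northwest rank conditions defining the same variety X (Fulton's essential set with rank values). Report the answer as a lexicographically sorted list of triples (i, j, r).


Reconstructing r_w from the 36 given conditions:

  row 1: 0, 0, 0, 0, 0, 0, 0, 0, 1, 1
  row 2: 0, 0, 0, 0, 1, 1, 1, 1, 2, 2
  row 3: 0, 1, 1, 1, 2, 2, 2, 2, 3, 3
  row 4: 0, 1, 1, 1, 2, 2, 2, 2, 3, 4
  row 5: 1, 2, 2, 2, 3, 3, 3, 3, 4, 5
  row 6: 1, 2, 2, 2, 3, 3, 3, 4, 5, 6
  row 7: 1, 2, 2, 2, 3, 4, 4, 5, 6, 7
  row 8: 1, 2, 2, 2, 3, 4, 5, 6, 7, 8
  row 9: 1, 2, 2, 3, 4, 5, 6, 7, 8, 9
  row 10: 1, 2, 3, 4, 5, 6, 7, 8, 9, 10

reading off 1-entries of Δ²R: w = (9, 5, 2, 10, 1, 8, 6, 7, 4, 3).

|D(w)|=28, |Ess(w)|=8:

[(1, 8, 0), (2, 4, 0), (4, 1, 0), (4, 4, 1), (4, 8, 2), (6, 7, 3), (8, 4, 2), (9, 3, 2)]


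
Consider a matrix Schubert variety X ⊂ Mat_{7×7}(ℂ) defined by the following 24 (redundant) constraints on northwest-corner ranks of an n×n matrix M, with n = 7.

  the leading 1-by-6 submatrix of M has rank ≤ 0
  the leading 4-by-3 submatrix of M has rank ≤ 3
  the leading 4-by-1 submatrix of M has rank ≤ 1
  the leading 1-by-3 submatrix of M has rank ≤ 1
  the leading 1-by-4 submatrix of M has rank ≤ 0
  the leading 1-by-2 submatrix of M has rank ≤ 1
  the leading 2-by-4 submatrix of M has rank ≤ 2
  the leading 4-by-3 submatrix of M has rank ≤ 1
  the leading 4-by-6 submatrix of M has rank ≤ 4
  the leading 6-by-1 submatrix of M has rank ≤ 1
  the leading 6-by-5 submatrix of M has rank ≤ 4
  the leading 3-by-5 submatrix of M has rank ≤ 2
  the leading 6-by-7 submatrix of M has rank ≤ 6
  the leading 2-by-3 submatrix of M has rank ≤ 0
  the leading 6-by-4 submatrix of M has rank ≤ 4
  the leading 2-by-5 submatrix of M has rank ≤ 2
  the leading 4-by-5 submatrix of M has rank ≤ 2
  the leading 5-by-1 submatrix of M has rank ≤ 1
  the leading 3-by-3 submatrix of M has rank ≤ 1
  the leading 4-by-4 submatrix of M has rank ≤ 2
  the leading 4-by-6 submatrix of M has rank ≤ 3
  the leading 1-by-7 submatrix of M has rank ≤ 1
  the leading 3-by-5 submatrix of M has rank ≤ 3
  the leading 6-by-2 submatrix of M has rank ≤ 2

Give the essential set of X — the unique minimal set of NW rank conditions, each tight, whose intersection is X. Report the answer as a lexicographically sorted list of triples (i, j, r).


Recovering R(i,j) via the rank-extension bound from the 24 conditions:

  row 1: 0  0  0  0  0  0  1
  row 2: 0  0  0  1  1  1  2
  row 3: 1  1  1  2  2  2  3
  row 4: 1  1  1  2  2  3  4
  row 5: 1  2  2  3  3  4  5
  row 6: 1  2  3  4  4  5  6
  row 7: 1  2  3  4  5  6  7

the unique w with this rank table is (7, 4, 1, 6, 2, 3, 5).

ℓ(w)=12; the 4 essential cells (i,j,r):

[(1, 6, 0), (2, 3, 0), (4, 3, 1), (4, 5, 2)]


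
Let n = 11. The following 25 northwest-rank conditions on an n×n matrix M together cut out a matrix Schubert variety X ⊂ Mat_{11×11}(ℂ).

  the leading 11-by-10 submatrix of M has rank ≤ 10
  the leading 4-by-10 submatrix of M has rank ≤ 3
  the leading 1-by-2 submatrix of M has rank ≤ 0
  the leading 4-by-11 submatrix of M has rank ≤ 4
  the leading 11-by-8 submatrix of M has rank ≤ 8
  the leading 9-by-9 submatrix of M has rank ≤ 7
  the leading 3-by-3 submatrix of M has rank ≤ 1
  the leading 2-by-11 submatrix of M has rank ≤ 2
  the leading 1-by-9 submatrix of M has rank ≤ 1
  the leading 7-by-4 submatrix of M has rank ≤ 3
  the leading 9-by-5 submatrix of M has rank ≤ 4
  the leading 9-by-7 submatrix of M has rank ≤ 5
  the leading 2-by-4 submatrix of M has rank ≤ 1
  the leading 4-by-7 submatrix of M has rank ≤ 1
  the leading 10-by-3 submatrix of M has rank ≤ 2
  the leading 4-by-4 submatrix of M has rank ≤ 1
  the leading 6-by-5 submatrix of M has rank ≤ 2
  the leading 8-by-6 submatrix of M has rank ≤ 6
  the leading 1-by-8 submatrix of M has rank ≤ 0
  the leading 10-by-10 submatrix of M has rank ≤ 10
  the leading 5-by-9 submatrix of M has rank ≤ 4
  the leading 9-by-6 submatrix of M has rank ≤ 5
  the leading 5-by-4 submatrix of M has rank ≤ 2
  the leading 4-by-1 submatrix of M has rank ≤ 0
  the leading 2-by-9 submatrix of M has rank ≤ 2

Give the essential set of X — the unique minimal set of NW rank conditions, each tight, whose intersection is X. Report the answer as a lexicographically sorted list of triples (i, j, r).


Computing R[i][j] = min implied NW-rank bound (n=11, 25 conditions):

  R[1]: 0, 0, 0, 0, 0, 0, 0, 0, 1, 1, 1
  R[2]: 0, 1, 1, 1, 1, 1, 1, 1, 2, 2, 2
  R[3]: 0, 1, 1, 1, 1, 1, 1, 2, 3, 3, 3
  R[4]: 0, 1, 1, 1, 1, 1, 1, 2, 3, 3, 4
  R[5]: 1, 2, 2, 2, 2, 2, 2, 3, 4, 4, 5
  R[6]: 1, 2, 2, 2, 2, 3, 3, 4, 5, 5, 6
  R[7]: 1, 2, 2, 3, 3, 4, 4, 5, 6, 6, 7
  R[8]: 1, 2, 2, 3, 4, 5, 5, 6, 7, 7, 8
  R[9]: 1, 2, 2, 3, 4, 5, 5, 6, 7, 8, 9
  R[10]: 1, 2, 2, 3, 4, 5, 6, 7, 8, 9, 10
  R[11]: 1, 2, 3, 4, 5, 6, 7, 8, 9, 10, 11

second differences of R give the permutation w = (9, 2, 8, 11, 1, 6, 4, 5, 10, 7, 3).

D(w) has 30 cells with 7 SE-corners; essential set:

[(1, 8, 0), (4, 1, 0), (4, 7, 1), (4, 10, 3), (6, 5, 2), (9, 7, 5), (10, 3, 2)]
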